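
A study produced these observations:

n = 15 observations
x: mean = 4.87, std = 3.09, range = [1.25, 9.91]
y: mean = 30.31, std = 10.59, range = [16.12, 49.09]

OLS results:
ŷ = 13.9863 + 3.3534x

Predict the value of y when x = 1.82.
ŷ = 20.0895

Plug x = 1.82 into the fitted line:

ŷ = 13.9863 + 3.3534 × 1.82
ŷ = 13.9863 + 6.1032
ŷ = 20.0895

This is the fitted mean response at that x — an individual observation would come with a wider prediction interval.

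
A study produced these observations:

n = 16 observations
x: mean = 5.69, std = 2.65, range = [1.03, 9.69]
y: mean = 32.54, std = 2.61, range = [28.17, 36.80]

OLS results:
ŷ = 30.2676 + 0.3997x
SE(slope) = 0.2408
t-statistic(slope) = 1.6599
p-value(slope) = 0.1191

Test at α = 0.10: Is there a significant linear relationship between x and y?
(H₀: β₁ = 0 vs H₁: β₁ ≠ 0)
Since p-value = 0.1191 ≥ α = 0.10, fail to reject H₀ — the slope is not significantly different from 0.

Hypothesis test for the slope coefficient:

H₀: β₁ = 0 (no linear relationship)
H₁: β₁ ≠ 0 (linear relationship exists)

Test statistic: t = β̂₁ / SE(β̂₁) = 0.3997 / 0.2408 = 1.6599

With df = 14, the two-sided p-value for |t| = 1.6599 is 0.1191.

Decision rule: reject H₀ if p-value < α.
p-value = 0.1191 ≥ α = 0.10 → fail to reject H₀.

There is not sufficient evidence at the 10% significance level to conclude that a linear relationship exists between x and y.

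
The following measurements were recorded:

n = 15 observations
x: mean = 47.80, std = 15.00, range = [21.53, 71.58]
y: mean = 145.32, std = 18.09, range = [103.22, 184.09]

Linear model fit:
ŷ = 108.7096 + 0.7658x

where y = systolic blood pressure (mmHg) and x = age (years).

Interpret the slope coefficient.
An increase of one year in age is associated with a 0.7658 mmHg increase in predicted blood pressure.

The slope β₁ = 0.7658 gives the rate at which the fitted blood pressure changes with age.

Interpretation:
- Age up by 1 year → predicted blood pressure increases by 0.7658 mmHg
- The effect is assumed constant over the observed range of x (linearity)

(β₀ = 108.7096 is the fitted value at x = 0 and is not part of the slope interpretation.)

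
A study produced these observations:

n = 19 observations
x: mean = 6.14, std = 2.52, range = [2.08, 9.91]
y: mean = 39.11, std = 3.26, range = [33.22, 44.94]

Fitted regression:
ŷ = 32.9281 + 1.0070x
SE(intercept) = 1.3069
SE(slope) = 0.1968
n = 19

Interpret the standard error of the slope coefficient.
SE(β̂₁) = 0.1968 is the estimated standard deviation of the slope estimate across repeated samples; relative to β̂₁ = 1.0070 that is 19.5%, a precise estimate.

SE(β̂₁) = s / √Sxx, where s is the residual standard deviation and Sxx = Σ(x − x̄)². It is the yardstick for how far β̂₁ = 1.0070 could plausibly be from the true slope.

Relative precision:
- SE / |β̂₁| = 0.1968 / 1.0070 = 19.5%
- Rule of thumb (under 20%: precise; 20% to under 50%: moderately precise; 50% or more: imprecise) → precise

Rough 95% range (±2 SE): 1.0070 ± 0.3936 → (0.6134, 1.4006).

What drives SE(β̂₁): more residual scatter → larger SE.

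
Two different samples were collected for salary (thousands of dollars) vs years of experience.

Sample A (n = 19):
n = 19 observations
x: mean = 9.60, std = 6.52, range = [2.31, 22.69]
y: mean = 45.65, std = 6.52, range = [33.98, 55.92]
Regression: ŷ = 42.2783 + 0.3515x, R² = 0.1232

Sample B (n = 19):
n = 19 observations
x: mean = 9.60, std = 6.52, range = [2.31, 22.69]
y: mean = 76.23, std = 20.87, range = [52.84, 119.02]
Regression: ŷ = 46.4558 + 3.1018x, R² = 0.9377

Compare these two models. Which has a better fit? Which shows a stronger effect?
Model B has the better fit (R² = 0.9377 vs 0.1232). Model B shows the stronger effect (|β₁| = 3.1018 vs 0.3515).

Model Comparison:

Fit — compare R²:
- Model A: R² = 0.1232 → 12.32% of variance in salary explained
- Model B: R² = 0.9377 → 93.77% of variance in salary explained
- 0.9377 > 0.1232 → Model B has the better fit

Strength of effect — compare |β₁|:
- Model A: β₁ = 0.3515 → predicted salary rises 0.3515 thousand dollars per additional year of experience
- Model B: β₁ = 3.1018 → predicted salary rises 3.1018 thousand dollars per additional year of experience
- |0.3515| < |3.1018| → Model B shows the stronger marginal effect

Notes:
- The two samples could reflect different populations, time periods, or measurement quality.
- R² measures how tightly points cluster around the line; β₁ measures how steep the line is — they answer different questions.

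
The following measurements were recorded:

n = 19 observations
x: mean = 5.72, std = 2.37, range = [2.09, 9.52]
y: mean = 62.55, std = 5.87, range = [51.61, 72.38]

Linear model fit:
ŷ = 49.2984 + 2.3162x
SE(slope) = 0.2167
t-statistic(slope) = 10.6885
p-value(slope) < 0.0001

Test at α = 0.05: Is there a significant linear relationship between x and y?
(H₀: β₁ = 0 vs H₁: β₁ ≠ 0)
Since p-value < 0.0001 < α = 0.05, reject H₀ — the slope is significantly different from 0.

Hypothesis test for the slope coefficient:

H₀: β₁ = 0 (no linear relationship)
H₁: β₁ ≠ 0 (linear relationship exists)

Test statistic: t = β̂₁ / SE(β̂₁) = 2.3162 / 0.2167 = 10.6885

The p-value (<0.0001) is the probability, under H₀, of a t-statistic at least as extreme as |t| = 10.6885 (two-sided, df = n − 2 = 17).

Decision rule: reject H₀ if p-value < α.
p-value < 0.0001 < α = 0.05 → reject H₀.

At α = 0.05 the data do provide convincing evidence of a nonzero slope.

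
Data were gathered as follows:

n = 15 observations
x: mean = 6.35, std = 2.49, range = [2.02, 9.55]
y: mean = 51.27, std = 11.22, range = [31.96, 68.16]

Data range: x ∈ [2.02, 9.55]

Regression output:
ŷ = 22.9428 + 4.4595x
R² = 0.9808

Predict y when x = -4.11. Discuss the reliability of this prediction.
ŷ = 4.6143 (extrapolation — x = -4.11 lies outside [2.02, 9.55], so reliability is low).

Prediction calculation:
ŷ = 22.9428 + 4.4595 × (-4.11)
ŷ = 4.6143

Reliability:
- Data range: x ∈ [2.02, 9.55]
- Prediction point: x = -4.11 is 6.13 units below the observed range → this is EXTRAPOLATION, not interpolation

Why that matters here:
- There are no observations near this x to validate the fitted line there
- Real relationships often flatten, saturate, or turn nonlinear at extremes
- The standard error of prediction grows with (x − x̄)², and x = -4.11 is far from x̄ = 6.35

A defensible statement: 'if the linear trend continued to x = -4.11, y would be about 4.6143' — the premise is untested.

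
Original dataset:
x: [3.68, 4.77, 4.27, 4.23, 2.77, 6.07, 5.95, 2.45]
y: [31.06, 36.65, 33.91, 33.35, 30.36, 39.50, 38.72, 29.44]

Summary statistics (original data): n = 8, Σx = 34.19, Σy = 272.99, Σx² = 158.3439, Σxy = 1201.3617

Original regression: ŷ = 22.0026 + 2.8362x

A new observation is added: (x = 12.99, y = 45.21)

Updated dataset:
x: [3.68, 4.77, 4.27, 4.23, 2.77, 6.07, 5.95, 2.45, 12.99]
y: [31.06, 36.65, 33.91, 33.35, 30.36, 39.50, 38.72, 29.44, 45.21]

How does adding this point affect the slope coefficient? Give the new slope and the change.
Adding the point moves β₁ from 2.8362 to 1.5117, i.e. it decreases by 1.3245 (-46.7%).

x = 12.99 lies well outside the original x-range [2.45, 6.07] (x̄ ≈ 4.27), so this observation has high leverage and can move the slope substantially.

Step 1: Update the sums with the new point (n goes from 8 to 9)
Σx  = 34.19 + 12.99 = 47.18
Σy  = 272.99 + 45.21 = 318.20
Σx² = 158.3439 + 12.99² = 158.3439 + 168.7401 = 327.0840
Σxy = 1201.3617 + 12.99×45.21 = 1201.3617 + 587.2779 = 1788.6396

Step 2: Recompute the slope with b₁ = (nΣxy − ΣxΣy) / (nΣx² − (Σx)²)
Numerator   = 9×1788.6396 − 47.18×318.20 = 16097.7564 − 15012.6760 = 1085.0804
Denominator = 9×327.0840 − 47.18² = 2943.7560 − 2225.9524 = 717.8036
b₁(new) = 1085.0804 / 717.8036 = 1.5117

(Same formula on the original sums: (8×1201.3617 − 34.19×272.99) / (8×158.3439 − 34.19²) = 277.3655 / 97.7951 = 2.8362, matching the given fit.)

Step 3: Change in slope
Δβ₁ = 1.5117 − 2.8362 = -1.3245
Relative change = -1.3245 / 2.8362 × 100% = -46.7%
→ the slope decreases when the point is added.

Because the point sits below the extension of the original line at a high-leverage x, it tilts the fit down.
In practice: investigate whether it comes from the same population as the rest of the sample.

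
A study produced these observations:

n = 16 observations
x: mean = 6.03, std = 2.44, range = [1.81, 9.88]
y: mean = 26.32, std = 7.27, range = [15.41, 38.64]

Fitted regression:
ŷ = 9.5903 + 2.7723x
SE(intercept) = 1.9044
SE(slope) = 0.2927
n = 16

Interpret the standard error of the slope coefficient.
The slope 2.7723 is pinned down to within about ±0.2927 (one SE) by these data — relative uncertainty 10.6%, i.e. precise.

What SE measures:
- The standard error quantifies the sampling variability of the coefficient estimate
- It is the estimated standard deviation of β̂₁ across hypothetical repeated samples of the same size
- Smaller SE → more precise estimate

Relative precision:
- SE / |β̂₁| = 0.2927 / 2.7723 = 10.6%
- Rule of thumb (under 20%: precise; 20% to under 50%: moderately precise; 50% or more: imprecise) → precise

Link to interval estimation: a confidence interval for β₁ is β̂₁ ± t* × 0.2927, so SE sets the half-width per unit of t*.

What drives SE(β̂₁): wider spread of x values → smaller SE.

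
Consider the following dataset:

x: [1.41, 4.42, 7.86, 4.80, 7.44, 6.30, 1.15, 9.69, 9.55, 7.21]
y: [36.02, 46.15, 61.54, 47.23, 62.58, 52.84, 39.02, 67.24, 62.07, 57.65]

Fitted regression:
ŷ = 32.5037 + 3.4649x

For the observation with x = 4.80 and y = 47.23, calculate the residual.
Residual = -1.9052

The residual is the difference between the actual value and the predicted value:

Residual = y - ŷ

Step 1: Calculate predicted value
ŷ = 32.5037 + 3.4649 × 4.80
ŷ = 49.1352

Step 2: Calculate residual
Residual = 47.23 - 49.1352
Residual = -1.9052

Sign check: y < ŷ, so the point is below the line and the fit overestimates here.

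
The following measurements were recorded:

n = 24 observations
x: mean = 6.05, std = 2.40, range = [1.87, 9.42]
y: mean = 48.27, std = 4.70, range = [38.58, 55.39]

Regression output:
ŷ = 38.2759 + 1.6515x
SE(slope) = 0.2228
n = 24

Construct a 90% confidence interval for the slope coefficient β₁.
The 90% CI for β₁ is (1.2689, 2.0341)

Confidence interval for the slope:

The 90% CI for β₁ is: β̂₁ ± t*(α/2, n-2) × SE(β̂₁)

Step 1: Find critical t-value
- Confidence level = 0.9
- Degrees of freedom = n - 2 = 24 - 2 = 22
- t*(α/2, 22) = 1.7171

Step 2: Calculate margin of error
Margin = 1.7171 × 0.2228 = 0.3826

Step 3: Construct interval
CI = 1.6515 ± 0.3826
CI = (1.2689, 2.0341)

Interpretation: We are 90% confident that the true slope β₁ lies between 1.2689 and 2.0341.
Both endpoints are positive, so the data support a genuinely positive slope at this confidence level.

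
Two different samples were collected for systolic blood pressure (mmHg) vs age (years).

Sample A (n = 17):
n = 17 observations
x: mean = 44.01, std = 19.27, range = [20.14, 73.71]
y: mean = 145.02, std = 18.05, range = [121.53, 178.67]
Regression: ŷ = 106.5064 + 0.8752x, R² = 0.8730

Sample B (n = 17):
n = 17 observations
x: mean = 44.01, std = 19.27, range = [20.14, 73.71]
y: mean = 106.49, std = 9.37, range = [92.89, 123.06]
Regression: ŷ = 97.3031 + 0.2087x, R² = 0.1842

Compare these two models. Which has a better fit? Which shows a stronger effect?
Model A has the better fit (R² = 0.8730 vs 0.1842). Model A shows the stronger effect (|β₁| = 0.8752 vs 0.2087).

Model Comparison:

Which explains more variance? (R²)
- Model A: R² = 0.8730 → 87.30% of variance in blood pressure explained
- Model B: R² = 0.1842 → 18.42% of variance in blood pressure explained
- 0.8730 > 0.1842 → Model A has the better fit

Strength of effect — compare |β₁|:
- Model A: β₁ = 0.8752 → predicted blood pressure rises 0.8752 mmHg per additional year of age
- Model B: β₁ = 0.2087 → predicted blood pressure rises 0.2087 mmHg per additional year of age
- |0.8752| > |0.2087| → Model A shows the stronger marginal effect

Notes:
- A steeper slope doesn't make a better model if the scatter around the line is large.
- R² measures how tightly points cluster around the line; β₁ measures how steep the line is — they answer different questions.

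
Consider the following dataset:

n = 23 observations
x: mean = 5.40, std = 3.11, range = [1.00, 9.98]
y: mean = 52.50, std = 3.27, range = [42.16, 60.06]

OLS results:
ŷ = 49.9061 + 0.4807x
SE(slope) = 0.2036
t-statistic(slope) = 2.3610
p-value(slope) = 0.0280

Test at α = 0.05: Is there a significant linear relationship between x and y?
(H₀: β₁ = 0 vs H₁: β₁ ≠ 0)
p-value = 0.0280 < α = 0.05, so we reject H₀. The relationship is significant.

Hypothesis test for the slope coefficient:

H₀: β₁ = 0 (no linear relationship)
H₁: β₁ ≠ 0 (linear relationship exists)

Test statistic: t = β̂₁ / SE(β̂₁) = 0.4807 / 0.2036 = 2.3610

The p-value (0.0280) is the probability, under H₀, of a t-statistic at least as extreme as |t| = 2.3610 (two-sided, df = n − 2 = 21).

Decision rule: reject H₀ if p-value < α.
p-value = 0.0280 < α = 0.05 → reject H₀.

Conclusion: the linear association between x and y is significant at the 5% level.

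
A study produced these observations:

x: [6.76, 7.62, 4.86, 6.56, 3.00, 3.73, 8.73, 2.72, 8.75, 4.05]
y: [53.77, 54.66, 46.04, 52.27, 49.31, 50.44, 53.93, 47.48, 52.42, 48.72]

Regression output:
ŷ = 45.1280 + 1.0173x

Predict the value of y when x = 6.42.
ŷ = 51.6591

To predict y for x = 6.42, substitute into the regression equation:

ŷ = 45.1280 + 1.0173 × 6.42
ŷ = 45.1280 + 6.5311
ŷ = 51.6591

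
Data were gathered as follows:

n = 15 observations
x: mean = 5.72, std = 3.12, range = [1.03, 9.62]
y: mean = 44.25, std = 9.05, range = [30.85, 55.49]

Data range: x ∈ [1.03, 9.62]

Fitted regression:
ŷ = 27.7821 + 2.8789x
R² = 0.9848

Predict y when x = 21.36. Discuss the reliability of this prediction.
The equation gives ŷ = 89.2754; however x = 21.36 is 11.74 units above the observed range, so this extrapolated value should not be trusted.

Prediction calculation:
ŷ = 27.7821 + 2.8789 × 21.36
ŷ = 89.2754

Reliability:
- Data range: x ∈ [1.03, 9.62]
- Prediction point: x = 21.36 is 11.74 units above the observed range → this is EXTRAPOLATION, not interpolation

Why that matters here:
- The linear relationship may not hold outside the observed range
- The standard error of prediction grows with (x − x̄)², and x = 21.36 is far from x̄ = 5.72

A defensible statement: 'if the linear trend continued to x = 21.36, y would be about 89.2754' — the premise is untested.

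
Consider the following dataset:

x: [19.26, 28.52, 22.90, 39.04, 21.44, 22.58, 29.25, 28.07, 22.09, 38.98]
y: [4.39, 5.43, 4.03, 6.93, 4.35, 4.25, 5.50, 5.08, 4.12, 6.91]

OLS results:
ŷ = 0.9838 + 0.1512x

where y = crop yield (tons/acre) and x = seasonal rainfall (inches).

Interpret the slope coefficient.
An increase of one inch in rainfall is associated with a 0.1512 tons/acre increase in predicted crop yield.

The slope β₁ = 0.1512 gives the rate at which the fitted crop yield changes with rainfall.

Interpretation:
- Rainfall up by 1 inch → predicted crop yield increases by 0.1512 tons/acre
- This is a linear approximation: the same per-unit change is assumed across the whole observed x range
- The sign (+) gives the direction; the magnitude 0.1512 gives the size of the effect per inch

The intercept β₀ = 0.9838 is the predicted crop yield when rainfall = 0; since the smallest observed x is 19.26, this is an extrapolation and mainly anchors the line.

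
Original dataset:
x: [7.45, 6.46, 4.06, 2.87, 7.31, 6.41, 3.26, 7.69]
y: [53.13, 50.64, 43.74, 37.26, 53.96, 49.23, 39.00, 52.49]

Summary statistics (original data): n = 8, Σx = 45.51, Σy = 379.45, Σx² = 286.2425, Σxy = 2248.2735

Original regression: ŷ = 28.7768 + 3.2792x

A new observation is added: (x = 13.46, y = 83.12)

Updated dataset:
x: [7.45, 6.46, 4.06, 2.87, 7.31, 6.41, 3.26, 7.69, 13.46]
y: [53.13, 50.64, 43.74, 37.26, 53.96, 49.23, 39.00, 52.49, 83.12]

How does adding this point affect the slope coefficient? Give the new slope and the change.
The slope changes from 3.2792 to 4.1492 (change of +0.8700, or +26.5%).

The new point has HIGH LEVERAGE: x = 13.46 is far from the original mean x̄ = 45.51/8 ≈ 5.69 (original range [2.87, 7.69]).

Step 1: Update the sums with the new point (n goes from 8 to 9)
Σx  = 45.51 + 13.46 = 58.97
Σy  = 379.45 + 83.12 = 462.57
Σx² = 286.2425 + 13.46² = 286.2425 + 181.1716 = 467.4141
Σxy = 2248.2735 + 13.46×83.12 = 2248.2735 + 1118.7952 = 3367.0687

Step 2: Recompute the slope with b₁ = (nΣxy − ΣxΣy) / (nΣx² − (Σx)²)
Numerator   = 9×3367.0687 − 58.97×462.57 = 30303.6183 − 27277.7529 = 3025.8654
Denominator = 9×467.4141 − 58.97² = 4206.7269 − 3477.4609 = 729.2660
b₁(new) = 3025.8654 / 729.2660 = 4.1492

(Same formula on the original sums: (8×2248.2735 − 45.51×379.45) / (8×286.2425 − 45.51²) = 717.4185 / 218.7799 = 3.2792, matching the given fit.)

Step 3: Change in slope
Δβ₁ = 4.1492 − 3.2792 = +0.8700
Relative change = +0.8700 / 3.2792 × 100% = +26.5%
→ the slope increases when the point is added.

Because the point sits above the extension of the original line at a high-leverage x, it tilts the fit up.
In practice: refit with and without it and report both if conclusions differ; check such a point for data-entry or measurement error.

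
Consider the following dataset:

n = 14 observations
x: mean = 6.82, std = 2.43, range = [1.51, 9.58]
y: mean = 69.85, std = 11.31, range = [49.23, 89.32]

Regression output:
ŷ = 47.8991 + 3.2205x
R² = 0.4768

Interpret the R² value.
R² = 0.4768 means 47.68% of the variation in y is explained by the linear relationship with x. This indicates a moderate fit.

The coefficient of determination R² is the fraction of the total variation in y that the fitted line accounts for.

Here R² = 0.4768:
- Explained: 47.68% of the variation in y
- Unexplained (residual): 100% − 47.68% = 52.32%
- Rule of thumb (below 0.3 weak; 0.3 to below 0.7 moderate; 0.7 and above strong) → moderate

Calculation: R² = 1 − (SS_res / SS_tot), where SS_res is the sum of squared residuals and SS_tot the total sum of squares.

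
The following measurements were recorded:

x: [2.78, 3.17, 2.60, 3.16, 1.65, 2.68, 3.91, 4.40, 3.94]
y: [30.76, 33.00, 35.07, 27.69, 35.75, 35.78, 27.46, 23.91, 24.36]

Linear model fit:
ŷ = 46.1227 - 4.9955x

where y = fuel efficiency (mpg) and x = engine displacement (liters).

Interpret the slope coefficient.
An increase of one liter in engine displacement is associated with a 4.9955 mpg decrease in predicted fuel efficiency.

The slope coefficient β₁ = -4.9955 represents the marginal effect of engine displacement on fuel efficiency.

Interpretation:
- Engine displacement up by 1 liter → predicted fuel efficiency decreases by 4.9955 mpg
- This is a linear approximation: the same per-unit change is assumed across the whole observed x range

The intercept β₀ = 46.1227 is the predicted fuel efficiency when engine displacement = 0; since the smallest observed x is 1.65, this is an extrapolation and mainly anchors the line.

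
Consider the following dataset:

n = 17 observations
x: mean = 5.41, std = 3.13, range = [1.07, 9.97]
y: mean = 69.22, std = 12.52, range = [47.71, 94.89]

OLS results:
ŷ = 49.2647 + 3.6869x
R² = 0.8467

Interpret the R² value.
About 84.67% of the variability in y is accounted for by the regression on x (R² = 0.8467) — a strong linear fit.

The coefficient of determination R² is the fraction of the total variation in y that the fitted line accounts for.

Here R² = 0.8467:
- Explained: 84.67% of the variation in y
- Unexplained (residual): 100% − 84.67% = 15.33%
- Rule of thumb (below 0.3 weak; 0.3 to below 0.7 moderate; 0.7 and above strong) → strong

Note: R² says nothing about causation, and a high R² does not by itself mean the linear form is appropriate — check the residuals.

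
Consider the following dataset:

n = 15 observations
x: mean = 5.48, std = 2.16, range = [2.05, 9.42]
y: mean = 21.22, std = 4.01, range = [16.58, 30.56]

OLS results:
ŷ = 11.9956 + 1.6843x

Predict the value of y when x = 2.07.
ŷ = 15.4821

To predict y for x = 2.07, substitute into the regression equation:

ŷ = 11.9956 + 1.6843 × 2.07
ŷ = 11.9956 + 3.4865
ŷ = 15.4821

This is a point prediction; actual observations scatter around it by roughly the residual standard deviation.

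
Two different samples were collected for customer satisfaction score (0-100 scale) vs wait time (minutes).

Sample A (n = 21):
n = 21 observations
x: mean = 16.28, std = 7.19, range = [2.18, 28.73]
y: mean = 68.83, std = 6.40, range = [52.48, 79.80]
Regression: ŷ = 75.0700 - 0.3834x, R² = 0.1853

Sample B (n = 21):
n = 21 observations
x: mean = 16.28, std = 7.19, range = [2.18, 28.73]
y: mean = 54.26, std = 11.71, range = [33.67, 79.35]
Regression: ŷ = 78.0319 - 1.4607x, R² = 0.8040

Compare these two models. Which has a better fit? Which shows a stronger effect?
Model B has the better fit (R² = 0.8040 vs 0.1853). Model B shows the stronger effect (|β₁| = 1.4607 vs 0.3834).

Model Comparison:

Which explains more variance? (R²)
- Model A: R² = 0.1853 → 18.53% of variance in satisfaction score explained
- Model B: R² = 0.8040 → 80.40% of variance in satisfaction score explained
- 0.8040 > 0.1853 → Model B has the better fit

Which has the larger per-minute effect? (|β₁|)
- Model A: β₁ = -0.3834 → predicted satisfaction score falls 0.3834 points per additional minute of wait time
- Model B: β₁ = -1.4607 → predicted satisfaction score falls 1.4607 points per additional minute of wait time
- |-0.3834| < |-1.4607| → Model B shows the stronger marginal effect

Note: A steeper slope doesn't make a better model if the scatter around the line is large.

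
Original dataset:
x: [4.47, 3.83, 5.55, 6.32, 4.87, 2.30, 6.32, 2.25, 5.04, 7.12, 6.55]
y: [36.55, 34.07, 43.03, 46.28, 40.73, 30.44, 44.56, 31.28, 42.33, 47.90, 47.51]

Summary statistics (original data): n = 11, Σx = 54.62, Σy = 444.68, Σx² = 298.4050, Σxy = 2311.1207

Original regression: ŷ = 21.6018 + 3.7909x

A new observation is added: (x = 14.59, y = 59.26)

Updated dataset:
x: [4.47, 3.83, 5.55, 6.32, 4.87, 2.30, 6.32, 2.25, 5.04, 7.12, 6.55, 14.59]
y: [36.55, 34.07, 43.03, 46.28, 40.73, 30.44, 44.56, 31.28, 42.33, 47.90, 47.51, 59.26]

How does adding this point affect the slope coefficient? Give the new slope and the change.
New slope β₁ = 2.4018 versus 3.7909 before: a change of -1.3891 (-36.6%).

x = 14.59 lies well outside the original x-range [2.25, 7.12] (x̄ ≈ 4.97), so this observation has high leverage and can move the slope substantially.

Step 1: Update the sums with the new point (n goes from 11 to 12)
Σx  = 54.62 + 14.59 = 69.21
Σy  = 444.68 + 59.26 = 503.94
Σx² = 298.4050 + 14.59² = 298.4050 + 212.8681 = 511.2731
Σxy = 2311.1207 + 14.59×59.26 = 2311.1207 + 864.6034 = 3175.7241

Step 2: Recompute the slope with b₁ = (nΣxy − ΣxΣy) / (nΣx² − (Σx)²)
Numerator   = 12×3175.7241 − 69.21×503.94 = 38108.6892 − 34877.6874 = 3231.0018
Denominator = 12×511.2731 − 69.21² = 6135.2772 − 4790.0241 = 1345.2531
b₁(new) = 3231.0018 / 1345.2531 = 2.4018

(Same formula on the original sums: (11×2311.1207 − 54.62×444.68) / (11×298.4050 − 54.62²) = 1133.9061 / 299.1106 = 3.7909, matching the given fit.)

Step 3: Change in slope
Δβ₁ = 2.4018 − 3.7909 = -1.3891
Relative change = -1.3891 / 3.7909 × 100% = -36.6%
→ the slope decreases when the point is added.

A high-leverage point only changes the slope if it is off the original line; here y = 59.26 is below the original trend, so the slope decreases.
In practice: refit with and without it and report both if conclusions differ; check such a point for data-entry or measurement error.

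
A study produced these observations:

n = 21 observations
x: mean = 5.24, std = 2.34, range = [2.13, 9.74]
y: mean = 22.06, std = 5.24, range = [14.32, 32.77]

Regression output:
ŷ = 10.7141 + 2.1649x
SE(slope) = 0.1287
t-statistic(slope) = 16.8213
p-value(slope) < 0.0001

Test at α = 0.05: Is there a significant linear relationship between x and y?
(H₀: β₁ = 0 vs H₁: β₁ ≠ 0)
Reject H₀: p-value < 0.0001 < α = 0.05. The linear relationship is significant at the 5% level.

Hypothesis test for the slope coefficient:

H₀: β₁ = 0 (no linear relationship)
H₁: β₁ ≠ 0 (linear relationship exists)

Test statistic: t = β̂₁ / SE(β̂₁) = 2.1649 / 0.1287 = 16.8213

With df = 19, the two-sided p-value for |t| = 16.8213 is <0.0001.

Decision rule: reject H₀ if p-value < α.
p-value < 0.0001 < α = 0.05 → reject H₀.

Conclusion: the linear association between x and y is significant at the 5% level.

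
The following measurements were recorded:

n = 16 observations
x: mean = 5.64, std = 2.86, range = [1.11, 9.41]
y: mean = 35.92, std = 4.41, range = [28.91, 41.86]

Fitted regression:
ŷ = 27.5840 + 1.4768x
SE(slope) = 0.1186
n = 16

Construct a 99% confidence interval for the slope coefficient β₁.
The 99% CI for β₁ is (1.1238, 1.8298)

Confidence interval for the slope:

The 99% CI for β₁ is: β̂₁ ± t*(α/2, n-2) × SE(β̂₁)

Step 1: Find critical t-value
- Confidence level = 0.99
- Degrees of freedom = n - 2 = 16 - 2 = 14
- t*(α/2, 14) = 2.9768

Step 2: Calculate margin of error
Margin = 2.9768 × 0.1186 = 0.3530

Step 3: Construct interval
CI = 1.4768 ± 0.3530
CI = (1.1238, 1.8298)

Interpretation: each one-unit increase in x is associated with a change in mean y of between 1.1238 and 1.8298, with 99% confidence.
Since 0 is outside the interval, a two-sided test at α = 0.01 would reject H₀: β₁ = 0.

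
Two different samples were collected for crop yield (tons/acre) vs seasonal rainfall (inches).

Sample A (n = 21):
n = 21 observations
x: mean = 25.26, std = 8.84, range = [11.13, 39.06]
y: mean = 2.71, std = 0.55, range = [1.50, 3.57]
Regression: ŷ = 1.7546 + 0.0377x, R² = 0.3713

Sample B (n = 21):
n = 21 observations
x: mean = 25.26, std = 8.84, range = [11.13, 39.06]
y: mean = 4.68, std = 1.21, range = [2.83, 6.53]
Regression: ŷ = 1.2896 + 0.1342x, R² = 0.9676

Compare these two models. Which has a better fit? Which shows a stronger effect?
Model B has the better fit (R² = 0.9676 vs 0.3713). Model B shows the stronger effect (|β₁| = 0.1342 vs 0.0377).

Model Comparison:

Fit — compare R²:
- Model A: R² = 0.3713 → 37.13% of variance in crop yield explained
- Model B: R² = 0.9676 → 96.76% of variance in crop yield explained
- 0.9676 > 0.3713 → Model B has the better fit

Which has the larger per-inch effect? (|β₁|)
- Model A: β₁ = 0.0377 → predicted crop yield rises 0.0377 tons/acre per additional inch of rainfall
- Model B: β₁ = 0.1342 → predicted crop yield rises 0.1342 tons/acre per additional inch of rainfall
- |0.0377| < |0.1342| → Model B shows the stronger marginal effect

Notes:
- A better fit (higher R²) doesn't necessarily mean a more important relationship.
- A steeper slope doesn't make a better model if the scatter around the line is large.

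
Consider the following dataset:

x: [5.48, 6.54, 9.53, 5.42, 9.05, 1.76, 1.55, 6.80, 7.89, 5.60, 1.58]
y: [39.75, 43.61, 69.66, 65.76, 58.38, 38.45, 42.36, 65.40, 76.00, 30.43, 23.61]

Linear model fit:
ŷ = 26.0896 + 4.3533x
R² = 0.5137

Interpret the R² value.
The model explains 51.37% of the variance in y (R² = 0.5137), leaving 48.63% unexplained; the fit is moderate.

The coefficient of determination R² is the fraction of the total variation in y that the fitted line accounts for.

Here R² = 0.5137:
- Explained: 51.37% of the variation in y
- Unexplained (residual): 100% − 51.37% = 48.63%
- Rule of thumb (below 0.3 weak; 0.3 to below 0.7 moderate; 0.7 and above strong) → moderate

Equivalently, for simple linear regression R² = r², so |r| = √0.5137 ≈ 0.7167.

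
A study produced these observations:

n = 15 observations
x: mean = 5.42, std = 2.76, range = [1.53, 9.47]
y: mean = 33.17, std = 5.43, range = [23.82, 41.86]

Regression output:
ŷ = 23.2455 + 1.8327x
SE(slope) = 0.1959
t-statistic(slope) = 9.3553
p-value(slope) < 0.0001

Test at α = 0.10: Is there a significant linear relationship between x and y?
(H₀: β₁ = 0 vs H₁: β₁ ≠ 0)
Since p-value < 0.0001 < α = 0.10, reject H₀ — the slope is significantly different from 0.

Hypothesis test for the slope coefficient:

H₀: β₁ = 0 (no linear relationship)
H₁: β₁ ≠ 0 (linear relationship exists)

Test statistic: t = β̂₁ / SE(β̂₁) = 1.8327 / 0.1959 = 9.3553

With df = 13, the two-sided p-value for |t| = 9.3553 is <0.0001.

Decision rule: reject H₀ if p-value < α.
p-value < 0.0001 < α = 0.10 → reject H₀.

There is sufficient evidence at the 10% significance level to conclude that a linear relationship exists between x and y.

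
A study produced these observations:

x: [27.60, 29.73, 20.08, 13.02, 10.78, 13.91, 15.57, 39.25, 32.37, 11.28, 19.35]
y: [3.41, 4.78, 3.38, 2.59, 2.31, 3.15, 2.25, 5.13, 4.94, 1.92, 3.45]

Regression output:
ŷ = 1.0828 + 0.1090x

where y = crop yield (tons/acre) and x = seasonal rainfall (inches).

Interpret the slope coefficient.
On average, crop yield is about 0.1090 tons/acre higher for every extra inch of rainfall.

The slope coefficient β₁ = 0.1090 represents the marginal effect of rainfall on crop yield.

Interpretation:
- Rainfall up by 1 inch → predicted crop yield increases by 0.1090 tons/acre
- This is a linear approximation: the same per-unit change is assumed across the whole observed x range
- The slope describes association in these data, not necessarily a causal effect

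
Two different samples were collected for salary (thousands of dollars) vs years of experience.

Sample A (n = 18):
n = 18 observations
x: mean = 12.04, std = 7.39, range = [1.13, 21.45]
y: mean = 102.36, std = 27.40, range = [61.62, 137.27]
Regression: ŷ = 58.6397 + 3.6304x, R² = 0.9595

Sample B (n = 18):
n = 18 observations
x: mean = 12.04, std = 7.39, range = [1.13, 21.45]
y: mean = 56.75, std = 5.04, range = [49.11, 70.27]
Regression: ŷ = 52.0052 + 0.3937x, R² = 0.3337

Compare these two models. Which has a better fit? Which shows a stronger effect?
Model A has the better fit (R² = 0.9595 vs 0.3337). Model A shows the stronger effect (|β₁| = 3.6304 vs 0.3937).

Model Comparison:

Fit — compare R²:
- Model A: R² = 0.9595 → 95.95% of variance in salary explained
- Model B: R² = 0.3337 → 33.37% of variance in salary explained
- 0.9595 > 0.3337 → Model A has the better fit

Strength of effect — compare |β₁|:
- Model A: β₁ = 3.6304 → predicted salary rises 3.6304 thousand dollars per additional year of experience
- Model B: β₁ = 0.3937 → predicted salary rises 0.3937 thousand dollars per additional year of experience
- |3.6304| > |0.3937| → Model A shows the stronger marginal effect

Notes:
- A steeper slope doesn't make a better model if the scatter around the line is large.
- A better fit (higher R²) doesn't necessarily mean a more important relationship.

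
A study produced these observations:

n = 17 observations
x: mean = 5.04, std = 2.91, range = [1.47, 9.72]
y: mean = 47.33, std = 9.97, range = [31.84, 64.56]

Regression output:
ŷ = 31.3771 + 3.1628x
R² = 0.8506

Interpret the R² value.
The model explains 85.06% of the variance in y (R² = 0.8506), leaving 14.94% unexplained; the fit is strong.

The coefficient of determination R² is the fraction of the total variation in y that the fitted line accounts for.

Here R² = 0.8506:
- Explained: 85.06% of the variation in y
- Unexplained (residual): 100% − 85.06% = 14.94%
- Rule of thumb (below 0.3 weak; 0.3 to below 0.7 moderate; 0.7 and above strong) → strong

Calculation: R² = 1 − (SS_res / SS_tot), where SS_res is the sum of squared residuals and SS_tot the total sum of squares.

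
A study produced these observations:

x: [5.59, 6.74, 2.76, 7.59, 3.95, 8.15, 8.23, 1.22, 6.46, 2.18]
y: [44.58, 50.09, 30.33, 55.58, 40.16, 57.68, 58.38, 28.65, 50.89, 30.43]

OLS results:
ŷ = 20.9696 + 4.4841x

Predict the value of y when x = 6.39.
ŷ = 49.6230

Plug x = 6.39 into the fitted line:

ŷ = 20.9696 + 4.4841 × 6.39
ŷ = 20.9696 + 28.6534
ŷ = 49.6230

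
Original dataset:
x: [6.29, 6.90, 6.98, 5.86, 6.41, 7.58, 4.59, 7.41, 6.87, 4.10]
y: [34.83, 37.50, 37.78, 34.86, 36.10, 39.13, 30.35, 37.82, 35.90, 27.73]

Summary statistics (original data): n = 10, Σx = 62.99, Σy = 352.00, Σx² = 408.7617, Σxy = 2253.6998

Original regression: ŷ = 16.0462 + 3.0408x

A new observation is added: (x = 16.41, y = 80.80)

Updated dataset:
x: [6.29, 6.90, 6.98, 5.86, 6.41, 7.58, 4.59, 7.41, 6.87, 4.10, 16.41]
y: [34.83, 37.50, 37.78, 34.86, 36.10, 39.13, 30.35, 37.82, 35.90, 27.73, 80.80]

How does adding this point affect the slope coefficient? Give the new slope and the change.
New slope β₁ = 4.3421 versus 3.0408 before: a change of +1.3013 (+42.8%).

x = 16.41 lies well outside the original x-range [4.10, 7.58] (x̄ ≈ 6.30), so this observation has high leverage and can move the slope substantially.

Step 1: Update the sums with the new point (n goes from 10 to 11)
Σx  = 62.99 + 16.41 = 79.40
Σy  = 352.00 + 80.80 = 432.80
Σx² = 408.7617 + 16.41² = 408.7617 + 269.2881 = 678.0498
Σxy = 2253.6998 + 16.41×80.80 = 2253.6998 + 1325.9280 = 3579.6278

Step 2: Recompute the slope with b₁ = (nΣxy − ΣxΣy) / (nΣx² − (Σx)²)
Numerator   = 11×3579.6278 − 79.40×432.80 = 39375.9058 − 34364.3200 = 5011.5858
Denominator = 11×678.0498 − 79.40² = 7458.5478 − 6304.3600 = 1154.1878
b₁(new) = 5011.5858 / 1154.1878 = 4.3421

(Same formula on the original sums: (10×2253.6998 − 62.99×352.00) / (10×408.7617 − 62.99²) = 364.5180 / 119.8769 = 3.0408, matching the given fit.)

Step 3: Change in slope
Δβ₁ = 4.3421 − 3.0408 = +1.3013
Relative change = +1.3013 / 3.0408 × 100% = +42.8%
→ the slope increases when the point is added.

Because the point sits above the extension of the original line at a high-leverage x, it tilts the fit up.
In practice: investigate whether it comes from the same population as the rest of the sample; examine leverage (hᵢ) and Cook's distance rather than deleting it automatically.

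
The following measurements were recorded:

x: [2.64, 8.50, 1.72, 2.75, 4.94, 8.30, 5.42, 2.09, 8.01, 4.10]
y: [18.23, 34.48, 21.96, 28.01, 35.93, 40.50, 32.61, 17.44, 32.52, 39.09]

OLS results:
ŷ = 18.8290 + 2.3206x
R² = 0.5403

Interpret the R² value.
About 54.03% of the variability in y is accounted for by the regression on x (R² = 0.5403) — a moderate linear fit.

R² (coefficient of determination) measures the proportion of variance in y explained by the regression model.

Here R² = 0.5403:
- Explained: 54.03% of the variation in y
- Unexplained (residual): 100% − 54.03% = 45.97%
- Rule of thumb (below 0.3 weak; 0.3 to below 0.7 moderate; 0.7 and above strong) → moderate

Note: R² says nothing about causation, and a high R² does not by itself mean the linear form is appropriate — check the residuals.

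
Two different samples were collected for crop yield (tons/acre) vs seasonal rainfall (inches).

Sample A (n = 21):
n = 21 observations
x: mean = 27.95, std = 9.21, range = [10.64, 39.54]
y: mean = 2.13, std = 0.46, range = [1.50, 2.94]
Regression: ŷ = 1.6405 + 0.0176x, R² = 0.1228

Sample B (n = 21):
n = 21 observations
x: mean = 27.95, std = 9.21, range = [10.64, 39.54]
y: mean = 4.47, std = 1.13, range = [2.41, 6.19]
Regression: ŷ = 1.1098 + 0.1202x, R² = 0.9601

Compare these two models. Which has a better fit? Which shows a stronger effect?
Model B has the better fit (R² = 0.9601 vs 0.1228). Model B shows the stronger effect (|β₁| = 0.1202 vs 0.0176).

Model Comparison:

Goodness of fit (R²):
- Model A: R² = 0.1228 → 12.28% of variance in crop yield explained
- Model B: R² = 0.9601 → 96.01% of variance in crop yield explained
- 0.9601 > 0.1228 → Model B has the better fit

Effect size (slope magnitude):
- Model A: β₁ = 0.0176 → predicted crop yield rises 0.0176 tons/acre per additional inch of rainfall
- Model B: β₁ = 0.1202 → predicted crop yield rises 0.1202 tons/acre per additional inch of rainfall
- |0.0176| < |0.1202| → Model B shows the stronger marginal effect

Note: A steeper slope doesn't make a better model if the scatter around the line is large.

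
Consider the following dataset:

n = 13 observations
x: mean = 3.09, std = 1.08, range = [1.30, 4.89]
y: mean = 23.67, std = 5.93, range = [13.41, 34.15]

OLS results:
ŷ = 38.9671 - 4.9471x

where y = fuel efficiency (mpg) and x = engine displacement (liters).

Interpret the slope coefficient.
On average, fuel efficiency is about 4.9471 mpg lower for every extra liter of engine displacement.

β₁ = -4.9471 is the change in predicted fuel efficiency (mpg) per additional liter of engine displacement.

Interpretation:
- Engine displacement up by 1 liter → predicted fuel efficiency decreases by 4.9471 mpg
- The effect is assumed constant over the observed range of x (linearity)
- The sign (−) gives the direction; the magnitude 4.9471 gives the size of the effect per liter

(β₀ = 38.9671 is the fitted value at x = 0 and is not part of the slope interpretation.)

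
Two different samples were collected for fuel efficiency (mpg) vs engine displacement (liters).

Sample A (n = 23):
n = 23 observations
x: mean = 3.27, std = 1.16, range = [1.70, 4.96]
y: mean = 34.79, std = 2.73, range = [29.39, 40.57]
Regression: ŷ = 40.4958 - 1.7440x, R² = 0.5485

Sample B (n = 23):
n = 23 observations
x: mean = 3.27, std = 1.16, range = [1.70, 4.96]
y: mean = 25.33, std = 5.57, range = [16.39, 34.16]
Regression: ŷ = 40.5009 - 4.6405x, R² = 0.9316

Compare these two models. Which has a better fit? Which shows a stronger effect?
Model B has the better fit (R² = 0.9316 vs 0.5485). Model B shows the stronger effect (|β₁| = 4.6405 vs 1.7440).

Model Comparison:

Which explains more variance? (R²)
- Model A: R² = 0.5485 → 54.85% of variance in fuel efficiency explained
- Model B: R² = 0.9316 → 93.16% of variance in fuel efficiency explained
- 0.9316 > 0.5485 → Model B has the better fit

Strength of effect — compare |β₁|:
- Model A: β₁ = -1.7440 → predicted fuel efficiency falls 1.7440 mpg per additional liter of engine displacement
- Model B: β₁ = -4.6405 → predicted fuel efficiency falls 4.6405 mpg per additional liter of engine displacement
- |-1.7440| < |-4.6405| → Model B shows the stronger marginal effect

Notes:
- The two samples could reflect different populations, time periods, or measurement quality.
- A steeper slope doesn't make a better model if the scatter around the line is large.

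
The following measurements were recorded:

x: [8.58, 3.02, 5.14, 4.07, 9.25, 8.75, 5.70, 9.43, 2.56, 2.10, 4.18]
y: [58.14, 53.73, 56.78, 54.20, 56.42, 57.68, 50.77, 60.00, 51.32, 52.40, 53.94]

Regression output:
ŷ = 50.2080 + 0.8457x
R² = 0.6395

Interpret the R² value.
The model explains 63.95% of the variance in y (R² = 0.6395), leaving 36.05% unexplained; the fit is moderate.

R² (coefficient of determination) measures the proportion of variance in y explained by the regression model.

Here R² = 0.6395:
- Explained: 63.95% of the variation in y
- Unexplained (residual): 100% − 63.95% = 36.05%
- Rule of thumb (below 0.3 weak; 0.3 to below 0.7 moderate; 0.7 and above strong) → moderate

Note: R² never decreases when predictors are added, so it should not be used alone to compare models of different size.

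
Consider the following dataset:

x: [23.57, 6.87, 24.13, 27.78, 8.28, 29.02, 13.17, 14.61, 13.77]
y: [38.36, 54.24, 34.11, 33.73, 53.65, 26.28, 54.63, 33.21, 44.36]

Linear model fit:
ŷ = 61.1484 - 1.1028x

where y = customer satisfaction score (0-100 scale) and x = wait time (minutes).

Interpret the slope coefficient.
An increase of one minute in wait time is associated with a 1.1028 points decrease in predicted satisfaction score.

The slope β₁ = -1.1028 gives the rate at which the fitted satisfaction score changes with wait time.

Interpretation:
- Wait time up by 1 minute → predicted satisfaction score decreases by 1.1028 points
- This is a linear approximation: the same per-unit change is assumed across the whole observed x range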